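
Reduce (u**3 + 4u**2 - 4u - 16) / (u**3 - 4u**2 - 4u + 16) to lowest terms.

Euclidean algorithm in ℚ[u]:
  u**3 + 4u**2 - 4u - 16 = (u**3 - 4u**2 - 4u + 16) + (8u**2 - 32)
  u**3 - 4u**2 - 4u + 16 = ((1/8)u - 1/2)(8u**2 - 32) + (0)
Last nonzero remainder: 8u**2 - 32. Dividing through by 8 gives the monic gcd u**2 - 4.
Cancel u**2 - 4 from numerator and denominator to get the reduced form.

(u + 4)/(u - 4)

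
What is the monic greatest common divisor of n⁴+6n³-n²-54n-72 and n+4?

By polynomial division,
  n⁴+6n³-n²-54n-72 = (n³+2n²-9n-18)(n+4) + (0)
The last nonzero remainder n+4 is already monic.

n+4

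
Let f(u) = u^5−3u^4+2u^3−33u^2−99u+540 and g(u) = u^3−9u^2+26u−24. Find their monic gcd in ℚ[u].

Euclidean algorithm in ℚ[u]:
  u^5−3u^4+2u^3−33u^2−99u+540 = (u^2+6u+30)(u^3−9u^2+26u−24) + (105u^2−735u+1260)
  u^3−9u^2+26u−24 = ((1/105)u−2/105)(105u^2−735u+1260) + (0)
Last nonzero remainder: 105u^2−735u+1260. Dividing through by 105 gives the monic gcd u^2−7u+12.

u^2−7u+12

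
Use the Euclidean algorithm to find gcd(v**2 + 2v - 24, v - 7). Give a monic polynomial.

1

By polynomial division,
  v**2 + 2v - 24 = (v + 9)(v - 7) + (39)
  v - 7 = ((1/39)v - 7/39)(39) + (0)
The last nonzero remainder is the constant 39, so the polynomials are coprime and gcd = 1.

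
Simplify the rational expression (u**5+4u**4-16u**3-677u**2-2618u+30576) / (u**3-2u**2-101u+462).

Repeated division with remainder:
  u**5+4u**4-16u**3-677u**2-2618u+30576 = (u**2+6u+97)(u**3-2u**2-101u+462) + (-339u**2+4407u-14238)
  u**3-2u**2-101u+462 = (-(1/339)u-11/339)(-339u**2+4407u-14238) + (0)
Last nonzero remainder: -339u**2+4407u-14238. Dividing through by -339 gives the monic gcd u**2-13u+42.
Cancel u**2-13u+42 from numerator and denominator to get the reduced form.

(u**3+17u**2+163u+728)/(u+11)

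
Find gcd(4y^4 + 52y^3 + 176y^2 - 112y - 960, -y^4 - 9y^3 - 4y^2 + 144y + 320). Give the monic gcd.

y^2 + 9y + 20

By polynomial division,
  4y^4 + 52y^3 + 176y^2 - 112y - 960 = (-4)(-y^4 - 9y^3 - 4y^2 + 144y + 320) + (16y^3 + 160y^2 + 464y + 320)
  -y^4 - 9y^3 - 4y^2 + 144y + 320 = (-(1/16)y + 1/16)(16y^3 + 160y^2 + 464y + 320) + (15y^2 + 135y + 300)
  16y^3 + 160y^2 + 464y + 320 = ((16/15)y + 16/15)(15y^2 + 135y + 300) + (0)
Last nonzero remainder: 15y^2 + 135y + 300. Dividing through by 15 gives the monic gcd y^2 + 9y + 20.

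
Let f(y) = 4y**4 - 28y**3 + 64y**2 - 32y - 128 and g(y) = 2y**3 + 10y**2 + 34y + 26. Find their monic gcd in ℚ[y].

By polynomial division,
  4y**4 - 28y**3 + 64y**2 - 32y - 128 = (2y - 24)(2y**3 + 10y**2 + 34y + 26) + (236y**2 + 732y + 496)
  2y**3 + 10y**2 + 34y + 26 = ((1/118)y + 56/3481)(236y**2 + 732y + 496) + ((62730/3481)y + 62730/3481)
  236y**2 + 732y + 496 = ((410758/31365)y + 863288/31365)((62730/3481)y + 62730/3481) + (0)
Last nonzero remainder: (62730/3481)y + 62730/3481. Dividing through by 62730/3481 gives the monic gcd y + 1.

y + 1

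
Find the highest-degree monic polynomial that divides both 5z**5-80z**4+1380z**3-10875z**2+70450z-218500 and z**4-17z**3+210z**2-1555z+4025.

z**3-10z**2+140z-575

Apply the Euclidean algorithm:
  5z**5-80z**4+1380z**3-10875z**2+70450z-218500 = (5z+5)(z**4-17z**3+210z**2-1555z+4025) + (415z**3-4150z**2+58100z-238625)
  z**4-17z**3+210z**2-1555z+4025 = ((1/415)z-7/415)(415z**3-4150z**2+58100z-238625) + (0)
Last nonzero remainder: 415z**3-4150z**2+58100z-238625. Dividing through by 415 gives the monic gcd z**3-10z**2+140z-575.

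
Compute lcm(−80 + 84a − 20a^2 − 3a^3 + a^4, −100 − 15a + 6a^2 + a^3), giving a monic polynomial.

−400 + 340a − 16a^2 − 35a^3 + 2a^4 + a^5

Repeated division with remainder:
  a^4 − 3a^3 − 20a^2 + 84a − 80 = (a − 9)(a^3 + 6a^2 − 15a − 100) + (49a^2 + 49a − 980)
  a^3 + 6a^2 − 15a − 100 = ((1/49)a + 5/49)(49a^2 + 49a − 980) + (0)
Last nonzero remainder: 49a^2 + 49a − 980. Dividing through by 49 gives the monic gcd a^2 + a − 20.
Then lcm(f, g) = f·g / gcd(f, g); expanding and making the result monic gives the answer.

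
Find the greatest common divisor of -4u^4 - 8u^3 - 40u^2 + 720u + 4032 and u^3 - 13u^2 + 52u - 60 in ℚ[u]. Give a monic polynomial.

By polynomial division,
  -4u^4 - 8u^3 - 40u^2 + 720u + 4032 = (-4u - 60)(u^3 - 13u^2 + 52u - 60) + (-612u^2 + 3600u + 432)
  u^3 - 13u^2 + 52u - 60 = (-(1/612)u + 121/10404)(-612u^2 + 3600u + 432) + ((3132/289)u - 18792/289)
  -612u^2 + 3600u + 432 = (-(4913/87)u - 578/87)((3132/289)u - 18792/289) + (0)
Last nonzero remainder: (3132/289)u - 18792/289. Dividing through by 3132/289 gives the monic gcd u - 6.

u - 6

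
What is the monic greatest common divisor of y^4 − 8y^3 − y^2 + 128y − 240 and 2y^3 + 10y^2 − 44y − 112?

y − 4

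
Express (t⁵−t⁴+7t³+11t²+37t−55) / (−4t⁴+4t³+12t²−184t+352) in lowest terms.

(−t³−2t²−2t+5)/(4t²+8t−32)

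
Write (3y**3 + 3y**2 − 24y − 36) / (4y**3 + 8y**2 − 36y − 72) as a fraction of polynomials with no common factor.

(3y + 6)/(4y + 12)

Repeated division with remainder:
  3y**3 + 3y**2 − 24y − 36 = (3/4)(4y**3 + 8y**2 − 36y − 72) + (−3y**2 + 3y + 18)
  4y**3 + 8y**2 − 36y − 72 = (−(4/3)y − 4)(−3y**2 + 3y + 18) + (0)
Last nonzero remainder: −3y**2 + 3y + 18. Dividing through by −3 gives the monic gcd y**2 − y − 6.
Cancel y**2 − y − 6 from numerator and denominator to get the reduced form.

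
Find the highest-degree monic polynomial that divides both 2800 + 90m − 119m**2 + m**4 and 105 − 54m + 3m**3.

5 + m

Repeated division with remainder:
  m**4 − 119m**2 + 90m + 2800 = ((1/3)m)(3m**3 − 54m + 105) + (−101m**2 + 55m + 2800)
  3m**3 − 54m + 105 = (−(3/101)m − 165/10201)(−101m**2 + 55m + 2800) + ((306621/10201)m + 1533105/10201)
  −101m**2 + 55m + 2800 = (−(1030301/306621)m + 816080/43803)((306621/10201)m + 1533105/10201) + (0)
Last nonzero remainder: (306621/10201)m + 1533105/10201. Dividing through by 306621/10201 gives the monic gcd m + 5.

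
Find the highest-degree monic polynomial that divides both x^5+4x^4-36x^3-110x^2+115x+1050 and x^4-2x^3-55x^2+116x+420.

By polynomial division,
  x^5+4x^4-36x^3-110x^2+115x+1050 = (x+6)(x^4-2x^3-55x^2+116x+420) + (31x^3+104x^2-1001x-1470)
  x^4-2x^3-55x^2+116x+420 = ((1/31)x-166/961)(31x^3+104x^2-1001x-1470) + (-(4560/961)x^2-(9120/961)x+159600/961)
  31x^3+104x^2-1001x-1470 = (-(29791/4560)x-6727/760)(-(4560/961)x^2-(9120/961)x+159600/961) + (0)
Last nonzero remainder: -(4560/961)x^2-(9120/961)x+159600/961. Dividing through by -4560/961 gives the monic gcd x^2+2x-35.

x^2+2x-35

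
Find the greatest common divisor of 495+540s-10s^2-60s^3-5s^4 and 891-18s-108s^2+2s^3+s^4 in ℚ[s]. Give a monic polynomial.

-99-9s+11s^2+s^3

By polynomial division,
  -5s^4-60s^3-10s^2+540s+495 = (-5)(s^4+2s^3-108s^2-18s+891) + (-50s^3-550s^2+450s+4950)
  s^4+2s^3-108s^2-18s+891 = (-(1/50)s+9/50)(-50s^3-550s^2+450s+4950) + (0)
Last nonzero remainder: -50s^3-550s^2+450s+4950. Dividing through by -50 gives the monic gcd s^3+11s^2-9s-99.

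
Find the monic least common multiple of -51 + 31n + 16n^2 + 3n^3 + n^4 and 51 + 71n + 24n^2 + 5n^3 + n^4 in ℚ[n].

By polynomial division,
  n^4 + 3n^3 + 16n^2 + 31n - 51 = (n^4 + 5n^3 + 24n^2 + 71n + 51) + (-2n^3 - 8n^2 - 40n - 102)
  n^4 + 5n^3 + 24n^2 + 71n + 51 = (-(1/2)n - 1/2)(-2n^3 - 8n^2 - 40n - 102) + (0)
Last nonzero remainder: -2n^3 - 8n^2 - 40n - 102. Dividing through by -2 gives the monic gcd n^3 + 4n^2 + 20n + 51.
Then lcm(f, g) = f·g / gcd(f, g); expanding and making the result monic gives the answer.

-51 - 20n + 47n^2 + 19n^3 + 4n^4 + n^5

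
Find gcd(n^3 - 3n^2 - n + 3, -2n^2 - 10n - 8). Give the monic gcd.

Euclidean algorithm in ℚ[n]:
  n^3 - 3n^2 - n + 3 = (-(1/2)n + 4)(-2n^2 - 10n - 8) + (35n + 35)
  -2n^2 - 10n - 8 = (-(2/35)n - 8/35)(35n + 35) + (0)
Last nonzero remainder: 35n + 35. Dividing through by 35 gives the monic gcd n + 1.

n + 1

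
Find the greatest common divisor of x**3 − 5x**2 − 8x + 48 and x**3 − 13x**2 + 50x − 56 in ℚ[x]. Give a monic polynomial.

By polynomial division,
  x**3 − 5x**2 − 8x + 48 = (x**3 − 13x**2 + 50x − 56) + (8x**2 − 58x + 104)
  x**3 − 13x**2 + 50x − 56 = ((1/8)x − 23/32)(8x**2 − 58x + 104) + (−(75/16)x + 75/4)
  8x**2 − 58x + 104 = (−(128/75)x + 416/75)(−(75/16)x + 75/4) + (0)
Last nonzero remainder: −(75/16)x + 75/4. Dividing through by −75/16 gives the monic gcd x − 4.

x − 4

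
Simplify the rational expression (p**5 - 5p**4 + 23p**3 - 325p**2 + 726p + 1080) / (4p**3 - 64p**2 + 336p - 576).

(p**3 + 5p**2 + 49p + 45)/(4p - 24)

Repeated division with remainder:
  p**5 - 5p**4 + 23p**3 - 325p**2 + 726p + 1080 = ((1/4)p**2 + (11/4)p + 115/4)(4p**3 - 64p**2 + 336p - 576) + (735p**2 - 7350p + 17640)
  4p**3 - 64p**2 + 336p - 576 = ((4/735)p - 8/245)(735p**2 - 7350p + 17640) + (0)
Last nonzero remainder: 735p**2 - 7350p + 17640. Dividing through by 735 gives the monic gcd p**2 - 10p + 24.
Cancel p**2 - 10p + 24 from numerator and denominator to get the reduced form.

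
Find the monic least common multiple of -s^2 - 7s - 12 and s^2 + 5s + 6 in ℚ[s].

Apply the Euclidean algorithm:
  -s^2 - 7s - 12 = (-1)(s^2 + 5s + 6) + (-2s - 6)
  s^2 + 5s + 6 = (-(1/2)s - 1)(-2s - 6) + (0)
Last nonzero remainder: -2s - 6. Dividing through by -2 gives the monic gcd s + 3.
Then lcm(f, g) = f·g / gcd(f, g); expanding and making the result monic gives the answer.

s^3 + 9s^2 + 26s + 24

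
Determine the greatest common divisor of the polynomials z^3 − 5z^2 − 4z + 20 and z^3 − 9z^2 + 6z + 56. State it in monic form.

z + 2

Apply the Euclidean algorithm:
  z^3 − 5z^2 − 4z + 20 = (z^3 − 9z^2 + 6z + 56) + (4z^2 − 10z − 36)
  z^3 − 9z^2 + 6z + 56 = ((1/4)z − 13/8)(4z^2 − 10z − 36) + (−(5/4)z − 5/2)
  4z^2 − 10z − 36 = (−(16/5)z + 72/5)(−(5/4)z − 5/2) + (0)
Last nonzero remainder: −(5/4)z − 5/2. Dividing through by −5/4 gives the monic gcd z + 2.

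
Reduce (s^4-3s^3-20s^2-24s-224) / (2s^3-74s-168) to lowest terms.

Euclidean algorithm in ℚ[s]:
  s^4-3s^3-20s^2-24s-224 = ((1/2)s-3/2)(2s^3-74s-168) + (17s^2-51s-476)
  2s^3-74s-168 = ((2/17)s+6/17)(17s^2-51s-476) + (0)
Last nonzero remainder: 17s^2-51s-476. Dividing through by 17 gives the monic gcd s^2-3s-28.
Cancel s^2-3s-28 from numerator and denominator to get the reduced form.

(s^2+8)/(2s+6)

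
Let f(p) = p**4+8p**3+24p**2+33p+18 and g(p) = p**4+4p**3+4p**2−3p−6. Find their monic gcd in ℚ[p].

Apply the Euclidean algorithm:
  p**4+8p**3+24p**2+33p+18 = (p**4+4p**3+4p**2−3p−6) + (4p**3+20p**2+36p+24)
  p**4+4p**3+4p**2−3p−6 = ((1/4)p−1/4)(4p**3+20p**2+36p+24) + (0)
Last nonzero remainder: 4p**3+20p**2+36p+24. Dividing through by 4 gives the monic gcd p**3+5p**2+9p+6.

p**3+5p**2+9p+6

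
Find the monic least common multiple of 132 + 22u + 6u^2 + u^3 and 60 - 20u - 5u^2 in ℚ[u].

-264 + 88u + 10u^2 + 4u^3 + u^4

Repeated division with remainder:
  u^3 + 6u^2 + 22u + 132 = (-(1/5)u - 2/5)(-5u^2 - 20u + 60) + (26u + 156)
  -5u^2 - 20u + 60 = (-(5/26)u + 5/13)(26u + 156) + (0)
Last nonzero remainder: 26u + 156. Dividing through by 26 gives the monic gcd u + 6.
Then lcm(f, g) = f·g / gcd(f, g); expanding and making the result monic gives the answer.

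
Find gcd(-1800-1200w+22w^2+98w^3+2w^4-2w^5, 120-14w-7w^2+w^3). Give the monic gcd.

Repeated division with remainder:
  -2w^5+2w^4+98w^3+22w^2-1200w-1800 = (-2w^2-12w-14)(w^3-7w^2-14w+120) + (-4w^2+44w-120)
  w^3-7w^2-14w+120 = (-(1/4)w-1)(-4w^2+44w-120) + (0)
Last nonzero remainder: -4w^2+44w-120. Dividing through by -4 gives the monic gcd w^2-11w+30.

30-11w+w^2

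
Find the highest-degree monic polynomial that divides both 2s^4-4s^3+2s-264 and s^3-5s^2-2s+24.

s-4

Apply the Euclidean algorithm:
  2s^4-4s^3+2s-264 = (2s+6)(s^3-5s^2-2s+24) + (34s^2-34s-408)
  s^3-5s^2-2s+24 = ((1/34)s-2/17)(34s^2-34s-408) + (6s-24)
  34s^2-34s-408 = ((17/3)s+17)(6s-24) + (0)
Last nonzero remainder: 6s-24. Dividing through by 6 gives the monic gcd s-4.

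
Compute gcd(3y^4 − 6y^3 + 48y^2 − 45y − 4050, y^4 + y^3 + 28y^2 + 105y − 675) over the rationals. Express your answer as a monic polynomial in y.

By polynomial division,
  3y^4 − 6y^3 + 48y^2 − 45y − 4050 = (3)(y^4 + y^3 + 28y^2 + 105y − 675) + (−9y^3 − 36y^2 − 360y − 2025)
  y^4 + y^3 + 28y^2 + 105y − 675 = (−(1/9)y + 1/3)(−9y^3 − 36y^2 − 360y − 2025) + (0)
Last nonzero remainder: −9y^3 − 36y^2 − 360y − 2025. Dividing through by −9 gives the monic gcd y^3 + 4y^2 + 40y + 225.

y^3 + 4y^2 + 40y + 225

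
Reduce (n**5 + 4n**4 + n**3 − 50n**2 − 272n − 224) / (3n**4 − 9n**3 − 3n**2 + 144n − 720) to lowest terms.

By polynomial division,
  n**5 + 4n**4 + n**3 − 50n**2 − 272n − 224 = ((1/3)n + 7/3)(3n**4 − 9n**3 − 3n**2 + 144n − 720) + (23n**3 − 91n**2 − 368n + 1456)
  3n**4 − 9n**3 − 3n**2 + 144n − 720 = ((3/23)n + 66/529)(23n**3 − 91n**2 − 368n + 1456) + ((29811/529)n**2 − 476976/529)
  23n**3 − 91n**2 − 368n + 1456 = ((12167/29811)n − 48139/29811)((29811/529)n**2 − 476976/529) + (0)
Last nonzero remainder: (29811/529)n**2 − 476976/529. Dividing through by 29811/529 gives the monic gcd n**2 − 16.
Cancel n**2 − 16 from numerator and denominator to get the reduced form.

(n**3 + 4n**2 + 17n + 14)/(3n**2 − 9n + 45)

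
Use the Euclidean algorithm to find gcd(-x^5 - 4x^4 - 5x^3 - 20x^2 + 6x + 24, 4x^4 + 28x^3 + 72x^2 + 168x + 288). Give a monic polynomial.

x^3 + 4x^2 + 6x + 24

By polynomial division,
  -x^5 - 4x^4 - 5x^3 - 20x^2 + 6x + 24 = (-(1/4)x + 3/4)(4x^4 + 28x^3 + 72x^2 + 168x + 288) + (-8x^3 - 32x^2 - 48x - 192)
  4x^4 + 28x^3 + 72x^2 + 168x + 288 = (-(1/2)x - 3/2)(-8x^3 - 32x^2 - 48x - 192) + (0)
Last nonzero remainder: -8x^3 - 32x^2 - 48x - 192. Dividing through by -8 gives the monic gcd x^3 + 4x^2 + 6x + 24.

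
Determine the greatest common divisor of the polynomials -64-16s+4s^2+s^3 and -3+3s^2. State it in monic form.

Repeated division with remainder:
  s^3+4s^2-16s-64 = ((1/3)s+4/3)(3s^2-3) + (-15s-60)
  3s^2-3 = (-(1/5)s+4/5)(-15s-60) + (45)
  -15s-60 = (-(1/3)s-4/3)(45) + (0)
The last nonzero remainder is the constant 45, so the polynomials are coprime and gcd = 1.

1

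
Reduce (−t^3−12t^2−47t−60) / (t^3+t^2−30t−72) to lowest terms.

(−t−5)/(t−6)

By polynomial division,
  −t^3−12t^2−47t−60 = (−1)(t^3+t^2−30t−72) + (−11t^2−77t−132)
  t^3+t^2−30t−72 = (−(1/11)t+6/11)(−11t^2−77t−132) + (0)
Last nonzero remainder: −11t^2−77t−132. Dividing through by −11 gives the monic gcd t^2+7t+12.
Cancel t^2+7t+12 from numerator and denominator to get the reduced form.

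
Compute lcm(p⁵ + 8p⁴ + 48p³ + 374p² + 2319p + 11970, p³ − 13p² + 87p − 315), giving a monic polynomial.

p⁶ + p⁵ − 8p⁴ + 38p³ − 299p² − 4263p − 83790

By polynomial division,
  p⁵ + 8p⁴ + 48p³ + 374p² + 2319p + 11970 = (p² + 21p + 234)(p³ − 13p² + 87p − 315) + (1904p² − 11424p + 85680)
  p³ − 13p² + 87p − 315 = ((1/1904)p − 1/272)(1904p² − 11424p + 85680) + (0)
Last nonzero remainder: 1904p² − 11424p + 85680. Dividing through by 1904 gives the monic gcd p² − 6p + 45.
Then lcm(f, g) = f·g / gcd(f, g); expanding and making the result monic gives the answer.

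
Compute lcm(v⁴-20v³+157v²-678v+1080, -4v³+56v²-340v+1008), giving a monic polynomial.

v⁵-27v⁴+297v³-1777v²+5826v-7560

By polynomial division,
  v⁴-20v³+157v²-678v+1080 = (-(1/4)v+3/2)(-4v³+56v²-340v+1008) + (-12v²+84v-432)
  -4v³+56v²-340v+1008 = ((1/3)v-7/3)(-12v²+84v-432) + (0)
Last nonzero remainder: -12v²+84v-432. Dividing through by -12 gives the monic gcd v²-7v+36.
Then lcm(f, g) = f·g / gcd(f, g); expanding and making the result monic gives the answer.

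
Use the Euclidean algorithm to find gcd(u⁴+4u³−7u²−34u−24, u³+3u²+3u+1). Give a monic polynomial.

By polynomial division,
  u⁴+4u³−7u²−34u−24 = (u+1)(u³+3u²+3u+1) + (−13u²−38u−25)
  u³+3u²+3u+1 = (−(1/13)u−1/169)(−13u²−38u−25) + ((144/169)u+144/169)
  −13u²−38u−25 = (−(2197/144)u−4225/144)((144/169)u+144/169) + (0)
Last nonzero remainder: (144/169)u+144/169. Dividing through by 144/169 gives the monic gcd u+1.

u+1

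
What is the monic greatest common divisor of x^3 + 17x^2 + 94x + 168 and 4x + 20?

1

Repeated division with remainder:
  x^3 + 17x^2 + 94x + 168 = ((1/4)x^2 + 3x + 17/2)(4x + 20) + (-2)
  4x + 20 = (-2x - 10)(-2) + (0)
The last nonzero remainder is the constant -2, so the polynomials are coprime and gcd = 1.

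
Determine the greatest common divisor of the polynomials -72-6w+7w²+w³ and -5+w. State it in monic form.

1

Repeated division with remainder:
  w³+7w²-6w-72 = (w²+12w+54)(w-5) + (198)
  w-5 = ((1/198)w-5/198)(198) + (0)
The last nonzero remainder is the constant 198, so the polynomials are coprime and gcd = 1.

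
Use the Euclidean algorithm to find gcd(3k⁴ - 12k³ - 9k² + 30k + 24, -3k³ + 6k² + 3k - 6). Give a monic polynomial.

k² - k - 2

By polynomial division,
  3k⁴ - 12k³ - 9k² + 30k + 24 = (-k + 2)(-3k³ + 6k² + 3k - 6) + (-18k² + 18k + 36)
  -3k³ + 6k² + 3k - 6 = ((1/6)k - 1/6)(-18k² + 18k + 36) + (0)
Last nonzero remainder: -18k² + 18k + 36. Dividing through by -18 gives the monic gcd k² - k - 2.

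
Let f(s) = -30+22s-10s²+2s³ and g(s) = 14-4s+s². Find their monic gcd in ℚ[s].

Repeated division with remainder:
  2s³-10s²+22s-30 = (2s-2)(s²-4s+14) + (-14s-2)
  s²-4s+14 = (-(1/14)s+29/98)(-14s-2) + (715/49)
  -14s-2 = (-(686/715)s-98/715)(715/49) + (0)
The last nonzero remainder is the constant 715/49, so the polynomials are coprime and gcd = 1.

1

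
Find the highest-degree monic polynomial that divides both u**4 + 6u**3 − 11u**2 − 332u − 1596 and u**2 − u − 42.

Repeated division with remainder:
  u**4 + 6u**3 − 11u**2 − 332u − 1596 = (u**2 + 7u + 38)(u**2 − u − 42) + (0)
The last nonzero remainder u**2 − u − 42 is already monic.

u**2 − u − 42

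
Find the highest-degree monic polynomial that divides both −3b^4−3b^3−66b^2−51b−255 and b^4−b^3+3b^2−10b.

b^2+b+5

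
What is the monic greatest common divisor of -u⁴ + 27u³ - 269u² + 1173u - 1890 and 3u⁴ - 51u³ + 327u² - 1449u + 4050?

u² - 15u + 54

By polynomial division,
  -u⁴ + 27u³ - 269u² + 1173u - 1890 = (-1/3)(3u⁴ - 51u³ + 327u² - 1449u + 4050) + (10u³ - 160u² + 690u - 540)
  3u⁴ - 51u³ + 327u² - 1449u + 4050 = ((3/10)u - 3/10)(10u³ - 160u² + 690u - 540) + (72u² - 1080u + 3888)
  10u³ - 160u² + 690u - 540 = ((5/36)u - 5/36)(72u² - 1080u + 3888) + (0)
Last nonzero remainder: 72u² - 1080u + 3888. Dividing through by 72 gives the monic gcd u² - 15u + 54.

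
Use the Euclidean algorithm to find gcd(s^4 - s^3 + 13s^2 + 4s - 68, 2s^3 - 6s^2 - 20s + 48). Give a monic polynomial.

s - 2

By polynomial division,
  s^4 - s^3 + 13s^2 + 4s - 68 = ((1/2)s + 1)(2s^3 - 6s^2 - 20s + 48) + (29s^2 - 116)
  2s^3 - 6s^2 - 20s + 48 = ((2/29)s - 6/29)(29s^2 - 116) + (-12s + 24)
  29s^2 - 116 = (-(29/12)s - 29/6)(-12s + 24) + (0)
Last nonzero remainder: -12s + 24. Dividing through by -12 gives the monic gcd s - 2.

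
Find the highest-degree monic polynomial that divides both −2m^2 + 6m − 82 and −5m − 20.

1

By polynomial division,
  −2m^2 + 6m − 82 = ((2/5)m − 14/5)(−5m − 20) + (−138)
  −5m − 20 = ((5/138)m + 10/69)(−138) + (0)
The last nonzero remainder is the constant −138, so the polynomials are coprime and gcd = 1.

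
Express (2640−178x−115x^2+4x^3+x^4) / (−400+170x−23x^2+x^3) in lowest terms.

Apply the Euclidean algorithm:
  x^4+4x^3−115x^2−178x+2640 = (x+27)(x^3−23x^2+170x−400) + (336x^2−4368x+13440)
  x^3−23x^2+170x−400 = ((1/336)x−5/168)(336x^2−4368x+13440) + (0)
Last nonzero remainder: 336x^2−4368x+13440. Dividing through by 336 gives the monic gcd x^2−13x+40.
Cancel x^2−13x+40 from numerator and denominator to get the reduced form.

(66+17x+x^2)/(−10+x)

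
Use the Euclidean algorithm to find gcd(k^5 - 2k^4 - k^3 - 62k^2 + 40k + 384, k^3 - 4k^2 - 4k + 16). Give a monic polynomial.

Apply the Euclidean algorithm:
  k^5 - 2k^4 - k^3 - 62k^2 + 40k + 384 = (k^2 + 2k + 11)(k^3 - 4k^2 - 4k + 16) + (-26k^2 + 52k + 208)
  k^3 - 4k^2 - 4k + 16 = (-(1/26)k + 1/13)(-26k^2 + 52k + 208) + (0)
Last nonzero remainder: -26k^2 + 52k + 208. Dividing through by -26 gives the monic gcd k^2 - 2k - 8.

k^2 - 2k - 8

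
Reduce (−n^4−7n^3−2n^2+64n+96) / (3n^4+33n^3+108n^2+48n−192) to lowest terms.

By polynomial division,
  −n^4−7n^3−2n^2+64n+96 = (−1/3)(3n^4+33n^3+108n^2+48n−192) + (4n^3+34n^2+80n+32)
  3n^4+33n^3+108n^2+48n−192 = ((3/4)n+15/8)(4n^3+34n^2+80n+32) + (−(63/4)n^2−126n−252)
  4n^3+34n^2+80n+32 = (−(16/63)n−8/63)(−(63/4)n^2−126n−252) + (0)
Last nonzero remainder: −(63/4)n^2−126n−252. Dividing through by −63/4 gives the monic gcd n^2+8n+16.
Cancel n^2+8n+16 from numerator and denominator to get the reduced form.

(−n^2+n+6)/(3n^2+9n−12)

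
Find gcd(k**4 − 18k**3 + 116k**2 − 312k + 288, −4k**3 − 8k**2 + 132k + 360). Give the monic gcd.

Apply the Euclidean algorithm:
  k**4 − 18k**3 + 116k**2 − 312k + 288 = (−(1/4)k + 5)(−4k**3 − 8k**2 + 132k + 360) + (189k**2 − 882k − 1512)
  −4k**3 − 8k**2 + 132k + 360 = (−(4/189)k − 80/567)(189k**2 − 882k − 1512) + (−(220/9)k + 440/3)
  189k**2 − 882k − 1512 = (−(1701/220)k − 567/55)(−(220/9)k + 440/3) + (0)
Last nonzero remainder: −(220/9)k + 440/3. Dividing through by −220/9 gives the monic gcd k − 6.

k − 6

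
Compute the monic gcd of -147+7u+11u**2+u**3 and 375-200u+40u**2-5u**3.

Repeated division with remainder:
  u**3+11u**2+7u-147 = (-1/5)(-5u**3+40u**2-200u+375) + (19u**2-33u-72)
  -5u**3+40u**2-200u+375 = (-(5/19)u+595/361)(19u**2-33u-72) + (-(59405/361)u+178215/361)
  19u**2-33u-72 = (-(6859/59405)u-8664/59405)(-(59405/361)u+178215/361) + (0)
Last nonzero remainder: -(59405/361)u+178215/361. Dividing through by -59405/361 gives the monic gcd u-3.

-3+u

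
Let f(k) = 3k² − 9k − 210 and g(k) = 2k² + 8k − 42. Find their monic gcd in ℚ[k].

k + 7

By polynomial division,
  3k² − 9k − 210 = (3/2)(2k² + 8k − 42) + (−21k − 147)
  2k² + 8k − 42 = (−(2/21)k + 2/7)(−21k − 147) + (0)
Last nonzero remainder: −21k − 147. Dividing through by −21 gives the monic gcd k + 7.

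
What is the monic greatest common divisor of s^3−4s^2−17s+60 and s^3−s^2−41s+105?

s^2−8s+15

Euclidean algorithm in ℚ[s]:
  s^3−4s^2−17s+60 = (s^3−s^2−41s+105) + (−3s^2+24s−45)
  s^3−s^2−41s+105 = (−(1/3)s−7/3)(−3s^2+24s−45) + (0)
Last nonzero remainder: −3s^2+24s−45. Dividing through by −3 gives the monic gcd s^2−8s+15.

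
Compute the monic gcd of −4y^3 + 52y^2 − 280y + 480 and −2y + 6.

y − 3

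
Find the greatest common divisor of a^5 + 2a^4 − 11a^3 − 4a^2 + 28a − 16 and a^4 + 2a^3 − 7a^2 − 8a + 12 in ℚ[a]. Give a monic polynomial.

a^3 − a^2 − 4a + 4

By polynomial division,
  a^5 + 2a^4 − 11a^3 − 4a^2 + 28a − 16 = (a)(a^4 + 2a^3 − 7a^2 − 8a + 12) + (−4a^3 + 4a^2 + 16a − 16)
  a^4 + 2a^3 − 7a^2 − 8a + 12 = (−(1/4)a − 3/4)(−4a^3 + 4a^2 + 16a − 16) + (0)
Last nonzero remainder: −4a^3 + 4a^2 + 16a − 16. Dividing through by −4 gives the monic gcd a^3 − a^2 − 4a + 4.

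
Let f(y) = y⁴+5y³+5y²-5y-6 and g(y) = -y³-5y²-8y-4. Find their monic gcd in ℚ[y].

Apply the Euclidean algorithm:
  y⁴+5y³+5y²-5y-6 = (-y)(-y³-5y²-8y-4) + (-3y²-9y-6)
  -y³-5y²-8y-4 = ((1/3)y+2/3)(-3y²-9y-6) + (0)
Last nonzero remainder: -3y²-9y-6. Dividing through by -3 gives the monic gcd y²+3y+2.

y²+3y+2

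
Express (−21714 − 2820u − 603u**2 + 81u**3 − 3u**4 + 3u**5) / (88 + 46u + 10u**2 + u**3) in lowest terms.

(−987 + 141u − 21u**2 + 3u**3)/(4 + u)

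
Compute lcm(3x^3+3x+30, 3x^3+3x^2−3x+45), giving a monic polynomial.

x^4+3x^3+x^2+13x+30

Euclidean algorithm in ℚ[x]:
  3x^3+3x+30 = (3x^3+3x^2−3x+45) + (−3x^2+6x−15)
  3x^3+3x^2−3x+45 = (−x−3)(−3x^2+6x−15) + (0)
Last nonzero remainder: −3x^2+6x−15. Dividing through by −3 gives the monic gcd x^2−2x+5.
Then lcm(f, g) = f·g / gcd(f, g); expanding and making the result monic gives the answer.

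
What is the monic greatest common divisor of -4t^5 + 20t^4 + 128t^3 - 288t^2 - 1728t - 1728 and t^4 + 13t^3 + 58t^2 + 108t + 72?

t^3 + 7t^2 + 16t + 12

Repeated division with remainder:
  -4t^5 + 20t^4 + 128t^3 - 288t^2 - 1728t - 1728 = (-4t + 72)(t^4 + 13t^3 + 58t^2 + 108t + 72) + (-576t^3 - 4032t^2 - 9216t - 6912)
  t^4 + 13t^3 + 58t^2 + 108t + 72 = (-(1/576)t - 1/96)(-576t^3 - 4032t^2 - 9216t - 6912) + (0)
Last nonzero remainder: -576t^3 - 4032t^2 - 9216t - 6912. Dividing through by -576 gives the monic gcd t^3 + 7t^2 + 16t + 12.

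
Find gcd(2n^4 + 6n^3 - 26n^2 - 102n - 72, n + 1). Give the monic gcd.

Apply the Euclidean algorithm:
  2n^4 + 6n^3 - 26n^2 - 102n - 72 = (2n^3 + 4n^2 - 30n - 72)(n + 1) + (0)
The last nonzero remainder n + 1 is already monic.

n + 1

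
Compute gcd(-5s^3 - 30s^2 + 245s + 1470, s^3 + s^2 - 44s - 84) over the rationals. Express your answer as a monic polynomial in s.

s^2 - s - 42

Euclidean algorithm in ℚ[s]:
  -5s^3 - 30s^2 + 245s + 1470 = (-5)(s^3 + s^2 - 44s - 84) + (-25s^2 + 25s + 1050)
  s^3 + s^2 - 44s - 84 = (-(1/25)s - 2/25)(-25s^2 + 25s + 1050) + (0)
Last nonzero remainder: -25s^2 + 25s + 1050. Dividing through by -25 gives the monic gcd s^2 - s - 42.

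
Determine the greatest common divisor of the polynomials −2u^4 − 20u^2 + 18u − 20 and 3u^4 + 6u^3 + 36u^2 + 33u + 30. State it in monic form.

u^2 + u + 10

Apply the Euclidean algorithm:
  −2u^4 − 20u^2 + 18u − 20 = (−2/3)(3u^4 + 6u^3 + 36u^2 + 33u + 30) + (4u^3 + 4u^2 + 40u)
  3u^4 + 6u^3 + 36u^2 + 33u + 30 = ((3/4)u + 3/4)(4u^3 + 4u^2 + 40u) + (3u^2 + 3u + 30)
  4u^3 + 4u^2 + 40u = ((4/3)u)(3u^2 + 3u + 30) + (0)
Last nonzero remainder: 3u^2 + 3u + 30. Dividing through by 3 gives the monic gcd u^2 + u + 10.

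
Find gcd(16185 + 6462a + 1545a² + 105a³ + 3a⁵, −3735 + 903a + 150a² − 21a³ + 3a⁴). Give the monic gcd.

By polynomial division,
  3a⁵ + 105a³ + 1545a² + 6462a + 16185 = (a + 7)(3a⁴ − 21a³ + 150a² + 903a − 3735) + (102a³ − 408a² + 3876a + 42330)
  3a⁴ − 21a³ + 150a² + 903a − 3735 = ((1/34)a − 3/34)(102a³ − 408a² + 3876a + 42330) + (0)
Last nonzero remainder: 102a³ − 408a² + 3876a + 42330. Dividing through by 102 gives the monic gcd a³ − 4a² + 38a + 415.

415 + 38a − 4a² + a³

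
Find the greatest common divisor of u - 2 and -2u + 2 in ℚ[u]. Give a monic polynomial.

By polynomial division,
  u - 2 = (-1/2)(-2u + 2) + (-1)
  -2u + 2 = (2u - 2)(-1) + (0)
The last nonzero remainder is the constant -1, so the polynomials are coprime and gcd = 1.

1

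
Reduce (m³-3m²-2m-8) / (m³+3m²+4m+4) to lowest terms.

(m-4)/(m+2)

By polynomial division,
  m³-3m²-2m-8 = (m³+3m²+4m+4) + (-6m²-6m-12)
  m³+3m²+4m+4 = (-(1/6)m-1/3)(-6m²-6m-12) + (0)
Last nonzero remainder: -6m²-6m-12. Dividing through by -6 gives the monic gcd m²+m+2.
Cancel m²+m+2 from numerator and denominator to get the reduced form.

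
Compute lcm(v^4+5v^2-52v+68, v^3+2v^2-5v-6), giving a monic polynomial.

v^6+4v^5+8v^4-32v^3-125v^2+116v+204

Apply the Euclidean algorithm:
  v^4+5v^2-52v+68 = (v-2)(v^3+2v^2-5v-6) + (14v^2-56v+56)
  v^3+2v^2-5v-6 = ((1/14)v+3/7)(14v^2-56v+56) + (15v-30)
  14v^2-56v+56 = ((14/15)v-28/15)(15v-30) + (0)
Last nonzero remainder: 15v-30. Dividing through by 15 gives the monic gcd v-2.
Then lcm(f, g) = f·g / gcd(f, g); expanding and making the result monic gives the answer.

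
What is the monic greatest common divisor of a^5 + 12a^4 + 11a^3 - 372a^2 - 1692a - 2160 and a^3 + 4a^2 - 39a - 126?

a^2 - 3a - 18

By polynomial division,
  a^5 + 12a^4 + 11a^3 - 372a^2 - 1692a - 2160 = (a^2 + 8a + 18)(a^3 + 4a^2 - 39a - 126) + (-6a^2 + 18a + 108)
  a^3 + 4a^2 - 39a - 126 = (-(1/6)a - 7/6)(-6a^2 + 18a + 108) + (0)
Last nonzero remainder: -6a^2 + 18a + 108. Dividing through by -6 gives the monic gcd a^2 - 3a - 18.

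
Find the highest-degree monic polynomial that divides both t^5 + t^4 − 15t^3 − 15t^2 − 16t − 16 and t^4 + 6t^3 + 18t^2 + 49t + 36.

t^2 + 5t + 4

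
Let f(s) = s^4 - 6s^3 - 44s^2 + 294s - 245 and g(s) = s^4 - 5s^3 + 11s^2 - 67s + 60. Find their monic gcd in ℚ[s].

s^2 - 6s + 5

Repeated division with remainder:
  s^4 - 6s^3 - 44s^2 + 294s - 245 = (s^4 - 5s^3 + 11s^2 - 67s + 60) + (-s^3 - 55s^2 + 361s - 305)
  s^4 - 5s^3 + 11s^2 - 67s + 60 = (-s + 60)(-s^3 - 55s^2 + 361s - 305) + (3672s^2 - 22032s + 18360)
  -s^3 - 55s^2 + 361s - 305 = (-(1/3672)s - 61/3672)(3672s^2 - 22032s + 18360) + (0)
Last nonzero remainder: 3672s^2 - 22032s + 18360. Dividing through by 3672 gives the monic gcd s^2 - 6s + 5.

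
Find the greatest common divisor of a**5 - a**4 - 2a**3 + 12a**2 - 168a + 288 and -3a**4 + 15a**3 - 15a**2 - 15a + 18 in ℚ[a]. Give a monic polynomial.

a**2 - 5a + 6

Repeated division with remainder:
  a**5 - a**4 - 2a**3 + 12a**2 - 168a + 288 = (-(1/3)a - 4/3)(-3a**4 + 15a**3 - 15a**2 - 15a + 18) + (13a**3 - 13a**2 - 182a + 312)
  -3a**4 + 15a**3 - 15a**2 - 15a + 18 = (-(3/13)a + 12/13)(13a**3 - 13a**2 - 182a + 312) + (-45a**2 + 225a - 270)
  13a**3 - 13a**2 - 182a + 312 = (-(13/45)a - 52/45)(-45a**2 + 225a - 270) + (0)
Last nonzero remainder: -45a**2 + 225a - 270. Dividing through by -45 gives the monic gcd a**2 - 5a + 6.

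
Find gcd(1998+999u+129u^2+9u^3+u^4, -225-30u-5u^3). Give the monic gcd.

3+u

Euclidean algorithm in ℚ[u]:
  u^4+9u^3+129u^2+999u+1998 = (-(1/5)u-9/5)(-5u^3-30u-225) + (123u^2+900u+1593)
  -5u^3-30u-225 = (-(5/123)u+500/1681)(123u^2+900u+1593) + (-(391575/1681)u-1174725/1681)
  123u^2+900u+1593 = (-(68921/130525)u-297537/130525)(-(391575/1681)u-1174725/1681) + (0)
Last nonzero remainder: -(391575/1681)u-1174725/1681. Dividing through by -391575/1681 gives the monic gcd u+3.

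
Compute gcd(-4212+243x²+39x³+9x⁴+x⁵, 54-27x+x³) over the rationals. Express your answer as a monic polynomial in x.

-18+3x+x²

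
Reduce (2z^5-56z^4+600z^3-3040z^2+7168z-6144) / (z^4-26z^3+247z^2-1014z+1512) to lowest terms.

(2z^3-36z^2+192z-256)/(z^2-16z+63)

Apply the Euclidean algorithm:
  2z^5-56z^4+600z^3-3040z^2+7168z-6144 = (2z-4)(z^4-26z^3+247z^2-1014z+1512) + (2z^3-24z^2+88z-96)
  z^4-26z^3+247z^2-1014z+1512 = ((1/2)z-7)(2z^3-24z^2+88z-96) + (35z^2-350z+840)
  2z^3-24z^2+88z-96 = ((2/35)z-4/35)(35z^2-350z+840) + (0)
Last nonzero remainder: 35z^2-350z+840. Dividing through by 35 gives the monic gcd z^2-10z+24.
Cancel z^2-10z+24 from numerator and denominator to get the reduced form.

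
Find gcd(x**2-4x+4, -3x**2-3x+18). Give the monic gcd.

Euclidean algorithm in ℚ[x]:
  x**2-4x+4 = (-1/3)(-3x**2-3x+18) + (-5x+10)
  -3x**2-3x+18 = ((3/5)x+9/5)(-5x+10) + (0)
Last nonzero remainder: -5x+10. Dividing through by -5 gives the monic gcd x-2.

x-2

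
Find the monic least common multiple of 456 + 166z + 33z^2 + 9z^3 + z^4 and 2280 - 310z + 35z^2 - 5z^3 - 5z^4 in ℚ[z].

-1824 - 208z + 34z^2 - 3z^3 + 5z^4 + z^5

Euclidean algorithm in ℚ[z]:
  z^4 + 9z^3 + 33z^2 + 166z + 456 = (-1/5)(-5z^4 - 5z^3 + 35z^2 - 310z + 2280) + (8z^3 + 40z^2 + 104z + 912)
  -5z^4 - 5z^3 + 35z^2 - 310z + 2280 = (-(5/8)z + 5/2)(8z^3 + 40z^2 + 104z + 912) + (0)
Last nonzero remainder: 8z^3 + 40z^2 + 104z + 912. Dividing through by 8 gives the monic gcd z^3 + 5z^2 + 13z + 114.
Then lcm(f, g) = f·g / gcd(f, g); expanding and making the result monic gives the answer.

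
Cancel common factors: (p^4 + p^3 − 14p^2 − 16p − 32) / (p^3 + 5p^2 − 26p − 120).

Repeated division with remainder:
  p^4 + p^3 − 14p^2 − 16p − 32 = (p − 4)(p^3 + 5p^2 − 26p − 120) + (32p^2 − 512)
  p^3 + 5p^2 − 26p − 120 = ((1/32)p + 5/32)(32p^2 − 512) + (−10p − 40)
  32p^2 − 512 = (−(16/5)p + 64/5)(−10p − 40) + (0)
Last nonzero remainder: −10p − 40. Dividing through by −10 gives the monic gcd p + 4.
Cancel p + 4 from numerator and denominator to get the reduced form.

(p^3 − 3p^2 − 2p − 8)/(p^2 + p − 30)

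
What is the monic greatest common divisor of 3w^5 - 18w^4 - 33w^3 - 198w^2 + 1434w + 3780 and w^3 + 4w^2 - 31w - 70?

w^2 - 3w - 10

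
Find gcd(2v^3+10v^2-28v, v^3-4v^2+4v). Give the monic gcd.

v^2-2v

By polynomial division,
  2v^3+10v^2-28v = (2)(v^3-4v^2+4v) + (18v^2-36v)
  v^3-4v^2+4v = ((1/18)v-1/9)(18v^2-36v) + (0)
Last nonzero remainder: 18v^2-36v. Dividing through by 18 gives the monic gcd v^2-2v.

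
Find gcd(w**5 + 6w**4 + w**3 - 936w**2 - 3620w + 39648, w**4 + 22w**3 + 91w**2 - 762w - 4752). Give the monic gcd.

w**2 + 2w - 48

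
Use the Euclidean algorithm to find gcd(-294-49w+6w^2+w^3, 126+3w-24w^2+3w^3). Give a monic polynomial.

-7+w

Apply the Euclidean algorithm:
  w^3+6w^2-49w-294 = (1/3)(3w^3-24w^2+3w+126) + (14w^2-50w-336)
  3w^3-24w^2+3w+126 = ((3/14)w-93/98)(14w^2-50w-336) + ((1350/49)w-1350/7)
  14w^2-50w-336 = ((343/675)w+392/225)((1350/49)w-1350/7) + (0)
Last nonzero remainder: (1350/49)w-1350/7. Dividing through by 1350/49 gives the monic gcd w-7.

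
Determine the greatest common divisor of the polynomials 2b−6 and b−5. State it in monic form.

By polynomial division,
  2b−6 = (2)(b−5) + (4)
  b−5 = ((1/4)b−5/4)(4) + (0)
The last nonzero remainder is the constant 4, so the polynomials are coprime and gcd = 1.

1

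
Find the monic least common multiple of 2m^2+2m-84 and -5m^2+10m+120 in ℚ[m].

Repeated division with remainder:
  2m^2+2m-84 = (-2/5)(-5m^2+10m+120) + (6m-36)
  -5m^2+10m+120 = (-(5/6)m-10/3)(6m-36) + (0)
Last nonzero remainder: 6m-36. Dividing through by 6 gives the monic gcd m-6.
Then lcm(f, g) = f·g / gcd(f, g); expanding and making the result monic gives the answer.

m^3+5m^2-38m-168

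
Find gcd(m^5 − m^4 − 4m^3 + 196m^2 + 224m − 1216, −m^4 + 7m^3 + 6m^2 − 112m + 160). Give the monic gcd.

m^2 + 2m − 8

Euclidean algorithm in ℚ[m]:
  m^5 − m^4 − 4m^3 + 196m^2 + 224m − 1216 = (−m − 6)(−m^4 + 7m^3 + 6m^2 − 112m + 160) + (44m^3 + 120m^2 − 288m − 256)
  −m^4 + 7m^3 + 6m^2 − 112m + 160 = (−(1/44)m + 107/484)(44m^3 + 120m^2 − 288m − 256) + (−(3276/121)m^2 − (6552/121)m + 26208/121)
  44m^3 + 120m^2 − 288m − 256 = (−(1331/819)m − 968/819)(−(3276/121)m^2 − (6552/121)m + 26208/121) + (0)
Last nonzero remainder: −(3276/121)m^2 − (6552/121)m + 26208/121. Dividing through by −3276/121 gives the monic gcd m^2 + 2m − 8.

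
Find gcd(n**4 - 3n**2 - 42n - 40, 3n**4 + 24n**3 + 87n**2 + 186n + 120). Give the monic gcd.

By polynomial division,
  n**4 - 3n**2 - 42n - 40 = (1/3)(3n**4 + 24n**3 + 87n**2 + 186n + 120) + (-8n**3 - 32n**2 - 104n - 80)
  3n**4 + 24n**3 + 87n**2 + 186n + 120 = (-(3/8)n - 3/2)(-8n**3 - 32n**2 - 104n - 80) + (0)
Last nonzero remainder: -8n**3 - 32n**2 - 104n - 80. Dividing through by -8 gives the monic gcd n**3 + 4n**2 + 13n + 10.

n**3 + 4n**2 + 13n + 10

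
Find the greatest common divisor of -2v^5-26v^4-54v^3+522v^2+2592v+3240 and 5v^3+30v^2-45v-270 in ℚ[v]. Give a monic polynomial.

Apply the Euclidean algorithm:
  -2v^5-26v^4-54v^3+522v^2+2592v+3240 = (-(2/5)v^2-(14/5)v+12/5)(5v^3+30v^2-45v-270) + (216v^2+1944v+3888)
  5v^3+30v^2-45v-270 = ((5/216)v-5/72)(216v^2+1944v+3888) + (0)
Last nonzero remainder: 216v^2+1944v+3888. Dividing through by 216 gives the monic gcd v^2+9v+18.

v^2+9v+18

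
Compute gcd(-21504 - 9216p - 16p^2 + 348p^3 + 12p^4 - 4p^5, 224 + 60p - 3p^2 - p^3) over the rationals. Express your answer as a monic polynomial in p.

-32 - 4p + p^2

Euclidean algorithm in ℚ[p]:
  -4p^5 + 12p^4 + 348p^3 - 16p^2 - 9216p - 21504 = (4p^2 - 24p - 36)(-p^3 - 3p^2 + 60p + 224) + (420p^2 - 1680p - 13440)
  -p^3 - 3p^2 + 60p + 224 = (-(1/420)p - 1/60)(420p^2 - 1680p - 13440) + (0)
Last nonzero remainder: 420p^2 - 1680p - 13440. Dividing through by 420 gives the monic gcd p^2 - 4p - 32.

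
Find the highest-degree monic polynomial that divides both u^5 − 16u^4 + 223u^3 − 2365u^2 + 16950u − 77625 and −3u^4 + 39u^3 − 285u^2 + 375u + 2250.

u^2 − 10u + 75

Repeated division with remainder:
  u^5 − 16u^4 + 223u^3 − 2365u^2 + 16950u − 77625 = (−(1/3)u + 1)(−3u^4 + 39u^3 − 285u^2 + 375u + 2250) + (89u^3 − 1955u^2 + 17325u − 79875)
  −3u^4 + 39u^3 − 285u^2 + 375u + 2250 = (−(3/89)u − 2394/7921)(89u^3 − 1955u^2 + 17325u − 79875) + (−(2311980/7921)u^2 + (23119800/7921)u − 173398500/7921)
  89u^3 − 1955u^2 + 17325u − 79875 = (−(704969/2311980)u + 562391/154132)(−(2311980/7921)u^2 + (23119800/7921)u − 173398500/7921) + (0)
Last nonzero remainder: −(2311980/7921)u^2 + (23119800/7921)u − 173398500/7921. Dividing through by −2311980/7921 gives the monic gcd u^2 − 10u + 75.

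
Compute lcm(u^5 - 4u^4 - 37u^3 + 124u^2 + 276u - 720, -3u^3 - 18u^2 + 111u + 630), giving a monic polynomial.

By polynomial division,
  u^5 - 4u^4 - 37u^3 + 124u^2 + 276u - 720 = (-(1/3)u^2 + (10/3)u - 20)(-3u^3 - 18u^2 + 111u + 630) + (-396u^2 + 396u + 11880)
  -3u^3 - 18u^2 + 111u + 630 = ((1/132)u + 7/132)(-396u^2 + 396u + 11880) + (0)
Last nonzero remainder: -396u^2 + 396u + 11880. Dividing through by -396 gives the monic gcd u^2 - u - 30.
Then lcm(f, g) = f·g / gcd(f, g); expanding and making the result monic gives the answer.

u^6 + 3u^5 - 65u^4 - 135u^3 + 1144u^2 + 1212u - 5040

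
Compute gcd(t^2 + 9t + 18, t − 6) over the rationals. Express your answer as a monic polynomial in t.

1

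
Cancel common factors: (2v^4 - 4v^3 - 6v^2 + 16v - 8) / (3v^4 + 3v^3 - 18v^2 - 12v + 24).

(2v - 2)/(3v + 6)

By polynomial division,
  2v^4 - 4v^3 - 6v^2 + 16v - 8 = (2/3)(3v^4 + 3v^3 - 18v^2 - 12v + 24) + (-6v^3 + 6v^2 + 24v - 24)
  3v^4 + 3v^3 - 18v^2 - 12v + 24 = (-(1/2)v - 1)(-6v^3 + 6v^2 + 24v - 24) + (0)
Last nonzero remainder: -6v^3 + 6v^2 + 24v - 24. Dividing through by -6 gives the monic gcd v^3 - v^2 - 4v + 4.
Cancel v^3 - v^2 - 4v + 4 from numerator and denominator to get the reduced form.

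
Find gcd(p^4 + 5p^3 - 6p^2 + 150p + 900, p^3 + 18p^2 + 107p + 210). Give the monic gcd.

Apply the Euclidean algorithm:
  p^4 + 5p^3 - 6p^2 + 150p + 900 = (p - 13)(p^3 + 18p^2 + 107p + 210) + (121p^2 + 1331p + 3630)
  p^3 + 18p^2 + 107p + 210 = ((1/121)p + 7/121)(121p^2 + 1331p + 3630) + (0)
Last nonzero remainder: 121p^2 + 1331p + 3630. Dividing through by 121 gives the monic gcd p^2 + 11p + 30.

p^2 + 11p + 30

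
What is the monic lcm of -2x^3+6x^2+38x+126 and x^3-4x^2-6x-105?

Repeated division with remainder:
  -2x^3+6x^2+38x+126 = (-2)(x^3-4x^2-6x-105) + (-2x^2+26x-84)
  x^3-4x^2-6x-105 = (-(1/2)x-9/2)(-2x^2+26x-84) + (69x-483)
  -2x^2+26x-84 = (-(2/69)x+4/23)(69x-483) + (0)
Last nonzero remainder: 69x-483. Dividing through by 69 gives the monic gcd x-7.
Then lcm(f, g) = f·g / gcd(f, g); expanding and making the result monic gives the answer.

x^5-13x^3-165x^2-474x-945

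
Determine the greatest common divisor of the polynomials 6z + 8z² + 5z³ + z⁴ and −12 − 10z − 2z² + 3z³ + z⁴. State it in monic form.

6 + 8z + 5z² + z³

Euclidean algorithm in ℚ[z]:
  z⁴ + 5z³ + 8z² + 6z = (z⁴ + 3z³ − 2z² − 10z − 12) + (2z³ + 10z² + 16z + 12)
  z⁴ + 3z³ − 2z² − 10z − 12 = ((1/2)z − 1)(2z³ + 10z² + 16z + 12) + (0)
Last nonzero remainder: 2z³ + 10z² + 16z + 12. Dividing through by 2 gives the monic gcd z³ + 5z² + 8z + 6.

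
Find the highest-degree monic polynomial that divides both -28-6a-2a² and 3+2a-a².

By polynomial division,
  -2a²-6a-28 = (2)(-a²+2a+3) + (-10a-34)
  -a²+2a+3 = ((1/10)a-27/50)(-10a-34) + (-384/25)
  -10a-34 = ((125/192)a+425/192)(-384/25) + (0)
The last nonzero remainder is the constant -384/25, so the polynomials are coprime and gcd = 1.

1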